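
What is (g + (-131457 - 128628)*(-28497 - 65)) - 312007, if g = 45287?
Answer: 7428281050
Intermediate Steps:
(g + (-131457 - 128628)*(-28497 - 65)) - 312007 = (45287 + (-131457 - 128628)*(-28497 - 65)) - 312007 = (45287 - 260085*(-28562)) - 312007 = (45287 + 7428547770) - 312007 = 7428593057 - 312007 = 7428281050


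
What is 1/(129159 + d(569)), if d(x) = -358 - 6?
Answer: 1/128795 ≈ 7.7643e-6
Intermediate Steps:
d(x) = -364
1/(129159 + d(569)) = 1/(129159 - 364) = 1/128795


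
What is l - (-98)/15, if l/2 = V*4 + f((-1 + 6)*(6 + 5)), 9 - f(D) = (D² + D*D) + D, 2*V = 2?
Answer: -182662/15 ≈ -12177.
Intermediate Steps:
V = 1 (V = (½)*2 = 1)
f(D) = 9 - D - 2*D² (f(D) = 9 - ((D² + D*D) + D) = 9 - ((D² + D²) + D) = 9 - (2*D² + D) = 9 - (D + 2*D²) = 9 + (-D - 2*D²) = 9 - D - 2*D²)
l = -12184 (l = 2*(1*4 + (9 - (-1 + 6)*(6 + 5) - 2*(-1 + 6)²*(6 + 5)²)) = 2*(4 + (9 - 5*11 - 2*(5*11)²)) = 2*(4 + (9 - 1*55 - 2*55²)) = 2*(4 + (9 - 55 - 2*3025)) = 2*(4 + (9 - 55 - 6050)) = 2*(4 - 6096) = 2*(-6092) = -12184)
l - (-98)/15 = -12184 - (-98)/15 = -12184 - 14*(-7/15) = -12184 + 98/15 = -182662/15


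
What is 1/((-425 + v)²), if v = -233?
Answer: 1/432964 ≈ 2.3097e-6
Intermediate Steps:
1/((-425 + v)²) = 1/((-425 - 233)²) = 1/((-658)²) = 1/432964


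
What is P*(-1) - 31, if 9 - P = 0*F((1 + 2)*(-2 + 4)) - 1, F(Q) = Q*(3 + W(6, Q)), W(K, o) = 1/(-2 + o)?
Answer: -41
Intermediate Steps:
F(Q) = Q*(3 + 1/(-2 + Q))
P = 10 (P = 9 - (0*(((1 + 2)*(-2 + 4))*(-5 + 3*((1 + 2)*(-2 + 4)))/(-2 + (1 + 2)*(-2 + 4))) - 1) = 9 - (0*((3*2)*(-5 + 3*(3*2))/(-2 + 3*2)) - 1) = 9 - (0*(6*(-5 + 3*6)/(-2 + 6)) - 1) = 9 - (0*(6*(-5 + 18)/4) - 1) = 9 - (0*(6*(¼)*13) - 1) = 9 - (0*(39/2) - 1) = 9 - (0 - 1) = 9 - 1*(-1) = 9 + 1 = 10)
P*(-1) - 31 = 10*(-1) - 31 = -10 - 31 = -41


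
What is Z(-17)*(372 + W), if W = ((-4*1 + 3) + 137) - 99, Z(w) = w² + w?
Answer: 111248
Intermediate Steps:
Z(w) = w + w²
W = 37 (W = ((-4 + 3) + 137) - 99 = (-1 + 137) - 99 = 136 - 99 = 37)
Z(-17)*(372 + W) = (-17*(1 - 17))*(372 + 37) = -17*(-16)*409 = 272*409 = 111248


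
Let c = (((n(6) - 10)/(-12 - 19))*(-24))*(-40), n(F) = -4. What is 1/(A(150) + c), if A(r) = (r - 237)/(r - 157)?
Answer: 217/96777 ≈ 0.0022423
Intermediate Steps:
A(r) = (-237 + r)/(-157 + r)
c = 13440/31 (c = (((-4 - 10)/(-12 - 19))*(-24))*(-40) = (-14/(-31)*(-24))*(-40) = (-14*(-1/31)*(-24))*(-40) = ((14/31)*(-24))*(-40) = -336/31*(-40) = 13440/31 ≈ 433.55)
1/(A(150) + c) = 1/((-237 + 150)/(-157 + 150) + 13440/31) = 1/(-87/(-7) + 13440/31) = 1/(-1/7*(-87) + 13440/31) = 1/(87/7 + 13440/31) = 1/(96777/217) = 217/96777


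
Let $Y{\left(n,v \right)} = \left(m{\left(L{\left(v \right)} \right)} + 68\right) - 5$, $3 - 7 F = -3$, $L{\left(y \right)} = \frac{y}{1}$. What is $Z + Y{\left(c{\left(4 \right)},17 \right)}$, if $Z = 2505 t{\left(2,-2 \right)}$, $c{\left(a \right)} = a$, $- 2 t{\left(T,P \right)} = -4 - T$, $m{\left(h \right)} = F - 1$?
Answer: $\frac{53045}{7} \approx 7577.9$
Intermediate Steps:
$L{\left(y \right)} = y$ ($L{\left(y \right)} = y 1 = y$)
$F = \frac{6}{7}$ ($F = \frac{3}{7} - - \frac{3}{7} = \frac{3}{7} + \frac{3}{7} = \frac{6}{7} \approx 0.85714$)
$m{\left(h \right)} = - \frac{1}{7}$ ($m{\left(h \right)} = \frac{6}{7} - 1 = - \frac{1}{7}$)
$t{\left(T,P \right)} = 2 + \frac{T}{2}$ ($t{\left(T,P \right)} = - \frac{-4 - T}{2} = 2 + \frac{T}{2}$)
$Z = 7515$ ($Z = 2505 \left(2 + \frac{1}{2} \cdot 2\right) = 2505 \left(2 + 1\right) = 2505 \cdot 3 = 7515$)
$Y{\left(n,v \right)} = \frac{440}{7}$ ($Y{\left(n,v \right)} = \left(- \frac{1}{7} + 68\right) - 5 = \frac{475}{7} - 5 = \frac{440}{7}$)
$Z + Y{\left(c{\left(4 \right)},17 \right)} = 7515 + \frac{440}{7} = \frac{53045}{7}$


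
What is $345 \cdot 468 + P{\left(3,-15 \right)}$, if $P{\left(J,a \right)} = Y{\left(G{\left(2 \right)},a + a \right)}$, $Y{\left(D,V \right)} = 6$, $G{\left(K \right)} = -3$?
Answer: $161466$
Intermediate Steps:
$P{\left(J,a \right)} = 6$
$345 \cdot 468 + P{\left(3,-15 \right)} = 345 \cdot 468 + 6 = 161460 + 6 = 161466$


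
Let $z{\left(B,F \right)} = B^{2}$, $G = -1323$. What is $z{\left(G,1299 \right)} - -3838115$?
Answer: $5588444$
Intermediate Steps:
$z{\left(G,1299 \right)} - -3838115 = \left(-1323\right)^{2} - -3838115 = 1750329 + 3838115 = 5588444$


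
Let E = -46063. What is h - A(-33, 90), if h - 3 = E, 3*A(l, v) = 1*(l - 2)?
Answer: -138145/3 ≈ -46048.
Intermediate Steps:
A(l, v) = -⅔ + l/3 (A(l, v) = (1*(l - 2))/3 = (1*(-2 + l))/3 = (-2 + l)/3 = -⅔ + l/3)
h = -46060 (h = 3 - 46063 = -46060)
h - A(-33, 90) = -46060 - (-⅔ + (⅓)*(-33)) = -46060 - (-⅔ - 11) = -46060 - 1*(-35/3) = -46060 + 35/3 = -138145/3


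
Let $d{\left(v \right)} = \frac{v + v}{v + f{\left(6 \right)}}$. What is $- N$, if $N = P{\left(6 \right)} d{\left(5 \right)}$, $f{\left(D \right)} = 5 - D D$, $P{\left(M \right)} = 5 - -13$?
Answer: $\frac{90}{13} \approx 6.9231$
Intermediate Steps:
$P{\left(M \right)} = 18$ ($P{\left(M \right)} = 5 + 13 = 18$)
$f{\left(D \right)} = 5 - D^{2}$
$d{\left(v \right)} = \frac{2 v}{-31 + v}$ ($d{\left(v \right)} = \frac{v + v}{v + \left(5 - 6^{2}\right)} = \frac{2 v}{v + \left(5 - 36\right)} = \frac{2 v}{v - 31} = \frac{2 v}{-31 + v}$)
$N = - \frac{90}{13}$ ($N = 18 \cdot 2 \cdot 5 \frac{1}{-31 + 5} = 18 \cdot 2 \cdot 5 \frac{1}{-26} = 18 \cdot 2 \cdot 5 \left(- \frac{1}{26}\right) = 18 \left(- \frac{5}{13}\right) = - \frac{90}{13} \approx -6.9231$)
$- N = \left(-1\right) \left(- \frac{90}{13}\right) = \frac{90}{13}$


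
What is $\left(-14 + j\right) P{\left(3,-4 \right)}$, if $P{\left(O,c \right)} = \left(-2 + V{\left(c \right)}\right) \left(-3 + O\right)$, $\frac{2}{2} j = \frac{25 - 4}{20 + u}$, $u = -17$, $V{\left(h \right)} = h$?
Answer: $0$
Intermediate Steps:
$j = 7$ ($j = \frac{25 - 4}{20 - 17} = \frac{21}{3} = 21 \cdot \frac{1}{3} = 7$)
$P{\left(O,c \right)} = \left(-3 + O\right) \left(-2 + c\right)$ ($P{\left(O,c \right)} = \left(-2 + c\right) \left(-3 + O\right) = \left(-3 + O\right) \left(-2 + c\right)$)
$\left(-14 + j\right) P{\left(3,-4 \right)} = \left(-14 + 7\right) \left(6 - -12 - 6 + 3 \left(-4\right)\right) = - 7 \left(6 + 12 - 6 - 12\right) = \left(-7\right) 0 = 0$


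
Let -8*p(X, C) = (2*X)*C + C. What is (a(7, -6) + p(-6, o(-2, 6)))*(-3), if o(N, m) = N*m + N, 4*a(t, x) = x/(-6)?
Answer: 57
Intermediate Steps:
a(t, x) = -x/24 (a(t, x) = (x/(-6))/4 = (x*(-⅙))/4 = (-x/6)/4 = -x/24)
o(N, m) = N + N*m
p(X, C) = -C/8 - C*X/4 (p(X, C) = -((2*X)*C + C)/8 = -(2*C*X + C)/8 = -(C + 2*C*X)/8 = -C/8 - C*X/4)
(a(7, -6) + p(-6, o(-2, 6)))*(-3) = (-1/24*(-6) - (-2*(1 + 6))*(1 + 2*(-6))/8)*(-3) = (¼ - (-2*7)*(1 - 12)/8)*(-3) = (¼ - ⅛*(-14)*(-11))*(-3) = (¼ - 77/4)*(-3) = -19*(-3) = 57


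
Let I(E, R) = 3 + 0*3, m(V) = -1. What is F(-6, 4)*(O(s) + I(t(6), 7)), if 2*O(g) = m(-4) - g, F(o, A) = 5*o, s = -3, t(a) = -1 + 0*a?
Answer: -120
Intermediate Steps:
t(a) = -1 (t(a) = -1 + 0 = -1)
I(E, R) = 3 (I(E, R) = 3 + 0 = 3)
O(g) = -½ - g/2 (O(g) = (-1 - g)/2 = -½ - g/2)
F(-6, 4)*(O(s) + I(t(6), 7)) = (5*(-6))*((-½ - ½*(-3)) + 3) = -30*((-½ + 3/2) + 3) = -30*(1 + 3) = -30*4 = -120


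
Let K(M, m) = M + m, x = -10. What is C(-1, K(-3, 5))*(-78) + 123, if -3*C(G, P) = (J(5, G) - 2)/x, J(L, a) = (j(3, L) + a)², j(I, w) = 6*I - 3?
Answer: -1907/5 ≈ -381.40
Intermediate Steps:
j(I, w) = -3 + 6*I
J(L, a) = (15 + a)² (J(L, a) = ((-3 + 6*3) + a)² = ((-3 + 18) + a)² = (15 + a)²)
C(G, P) = -1/15 + (15 + G)²/30 (C(G, P) = -((15 + G)² - 2)/(3*(-10)) = -(-2 + (15 + G)²)*(-1)/(3*10) = -(⅕ - (15 + G)²/10)/3 = -1/15 + (15 + G)²/30)
C(-1, K(-3, 5))*(-78) + 123 = (-1/15 + (15 - 1)²/30)*(-78) + 123 = (-1/15 + (1/30)*14²)*(-78) + 123 = (-1/15 + (1/30)*196)*(-78) + 123 = (-1/15 + 98/15)*(-78) + 123 = (97/15)*(-78) + 123 = -2522/5 + 123 = -1907/5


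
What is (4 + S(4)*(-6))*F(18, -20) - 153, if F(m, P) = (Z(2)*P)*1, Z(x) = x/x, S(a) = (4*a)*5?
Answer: 9367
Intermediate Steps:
S(a) = 20*a
Z(x) = 1
F(m, P) = P (F(m, P) = (1*P)*1 = P*1 = P)
(4 + S(4)*(-6))*F(18, -20) - 153 = (4 + (20*4)*(-6))*(-20) - 153 = (4 + 80*(-6))*(-20) - 153 = (4 - 480)*(-20) - 153 = -476*(-20) - 153 = 9520 - 153 = 9367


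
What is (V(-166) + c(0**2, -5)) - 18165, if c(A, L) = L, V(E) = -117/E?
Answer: -3016103/166 ≈ -18169.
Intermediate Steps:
(V(-166) + c(0**2, -5)) - 18165 = (-117/(-166) - 5) - 18165 = (-117*(-1/166) - 5) - 18165 = (117/166 - 5) - 18165 = -713/166 - 18165 = -3016103/166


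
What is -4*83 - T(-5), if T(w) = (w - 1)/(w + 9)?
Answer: -661/2 ≈ -330.50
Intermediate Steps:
T(w) = (-1 + w)/(9 + w)
-4*83 - T(-5) = -4*83 - (-1 - 5)/(9 - 5) = -332 - (-6)/4 = -332 - 1*(-3/2) = -332 + 3/2 = -661/2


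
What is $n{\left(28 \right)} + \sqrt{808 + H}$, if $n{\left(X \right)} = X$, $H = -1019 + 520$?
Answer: $28 + \sqrt{309} \approx 45.578$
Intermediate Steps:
$H = -499$
$n{\left(28 \right)} + \sqrt{808 + H} = 28 + \sqrt{808 - 499} = 28 + \sqrt{309}$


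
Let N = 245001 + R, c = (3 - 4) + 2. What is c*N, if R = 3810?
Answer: 248811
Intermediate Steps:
c = 1 (c = -1 + 2 = 1)
N = 248811 (N = 245001 + 3810 = 248811)
c*N = 1*248811 = 248811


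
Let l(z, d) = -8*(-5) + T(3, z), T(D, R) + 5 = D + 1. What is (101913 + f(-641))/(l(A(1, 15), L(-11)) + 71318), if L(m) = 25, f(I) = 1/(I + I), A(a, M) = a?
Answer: 130652465/91479674 ≈ 1.4282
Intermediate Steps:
T(D, R) = -4 + D (T(D, R) = -5 + (D + 1) = -5 + (1 + D) = -4 + D)
f(I) = 1/(2*I)
l(z, d) = 39 (l(z, d) = -8*(-5) + (-4 + 3) = 40 - 1 = 39)
(101913 + f(-641))/(l(A(1, 15), L(-11)) + 71318) = (101913 + (½)/(-641))/(39 + 71318) = (101913 + (½)*(-1/641))/71357 = (101913 - 1/1282)*(1/71357) = (130652465/1282)*(1/71357) = 130652465/91479674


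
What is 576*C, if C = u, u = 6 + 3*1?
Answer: 5184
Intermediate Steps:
u = 9 (u = 6 + 3 = 9)
C = 9
576*C = 576*9 = 5184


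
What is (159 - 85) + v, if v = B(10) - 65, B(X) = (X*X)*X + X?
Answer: 1019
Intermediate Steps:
B(X) = X + X³ (B(X) = X²*X + X = X³ + X = X + X³)
v = 945 (v = (10 + 10³) - 65 = (10 + 1000) - 65 = 1010 - 65 = 945)
(159 - 85) + v = (159 - 85) + 945 = 74 + 945 = 1019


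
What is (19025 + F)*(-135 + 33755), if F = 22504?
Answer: 1396204980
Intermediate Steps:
(19025 + F)*(-135 + 33755) = (19025 + 22504)*(-135 + 33755) = 41529*33620 = 1396204980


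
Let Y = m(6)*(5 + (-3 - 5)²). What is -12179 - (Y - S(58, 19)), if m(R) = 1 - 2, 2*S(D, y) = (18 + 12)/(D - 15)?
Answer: -520715/43 ≈ -12110.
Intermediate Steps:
S(D, y) = 15/(-15 + D) (S(D, y) = ((18 + 12)/(D - 15))/2 = (30/(-15 + D))/2 = 15/(-15 + D))
m(R) = -1
Y = -69 (Y = -(5 + (-3 - 5)²) = -(5 + (-8)²) = -(5 + 64) = -1*69 = -69)
-12179 - (Y - S(58, 19)) = -12179 - (-69 - 15/(-15 + 58)) = -12179 - (-69 - 15/43) = -12179 - 1*(-2982/43) = -12179 + 2982/43 = -520715/43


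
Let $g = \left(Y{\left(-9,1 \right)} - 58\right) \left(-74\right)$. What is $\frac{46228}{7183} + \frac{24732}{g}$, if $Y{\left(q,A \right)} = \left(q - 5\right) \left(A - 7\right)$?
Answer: $- \frac{22176821}{3455023} \approx -6.4187$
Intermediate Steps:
$Y{\left(q,A \right)} = \left(-7 + A\right) \left(-5 + q\right)$ ($Y{\left(q,A \right)} = \left(-5 + q\right) \left(-7 + A\right) = \left(-7 + A\right) \left(-5 + q\right)$)
$g = -1924$ ($g = \left(\left(35 - -63 - 5 + 1 \left(-9\right)\right) - 58\right) \left(-74\right) = \left(\left(35 + 63 - 5 - 9\right) - 58\right) \left(-74\right) = \left(84 - 58\right) \left(-74\right) = 26 \left(-74\right) = -1924$)
$\frac{46228}{7183} + \frac{24732}{g} = \frac{46228}{7183} + \frac{24732}{-1924} = 46228 \cdot \frac{1}{7183} + 24732 \left(- \frac{1}{1924}\right) = \frac{46228}{7183} - \frac{6183}{481} = - \frac{22176821}{3455023}$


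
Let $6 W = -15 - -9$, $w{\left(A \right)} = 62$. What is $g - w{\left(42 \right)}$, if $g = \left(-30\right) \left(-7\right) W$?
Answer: $-272$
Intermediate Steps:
$W = -1$ ($W = \frac{-15 - -9}{6} = \frac{-15 + 9}{6} = \frac{1}{6} \left(-6\right) = -1$)
$g = -210$ ($g = \left(-30\right) \left(-7\right) \left(-1\right) = 210 \left(-1\right) = -210$)
$g - w{\left(42 \right)} = -210 - 62 = -272$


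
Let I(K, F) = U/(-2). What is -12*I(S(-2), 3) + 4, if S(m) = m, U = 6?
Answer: 40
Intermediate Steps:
I(K, F) = -3 (I(K, F) = 6/(-2) = 6*(-1/2) = -3)
-12*I(S(-2), 3) + 4 = -12*(-3) + 4 = 36 + 4 = 40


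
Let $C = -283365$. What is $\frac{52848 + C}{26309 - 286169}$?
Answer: $\frac{76839}{86620} \approx 0.88708$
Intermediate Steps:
$\frac{52848 + C}{26309 - 286169} = \frac{52848 - 283365}{26309 - 286169} = - \frac{230517}{-259860} = \left(-230517\right) \left(- \frac{1}{259860}\right) = \frac{76839}{86620}$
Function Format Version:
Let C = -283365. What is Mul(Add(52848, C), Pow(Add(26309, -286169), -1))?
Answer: Rational(76839, 86620) ≈ 0.88708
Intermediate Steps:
Mul(Add(52848, C), Pow(Add(26309, -286169), -1)) = Mul(Add(52848, -283365), Pow(Add(26309, -286169), -1)) = Mul(-230517, Pow(-259860, -1)) = Mul(-230517, Rational(-1, 259860)) = Rational(76839, 86620)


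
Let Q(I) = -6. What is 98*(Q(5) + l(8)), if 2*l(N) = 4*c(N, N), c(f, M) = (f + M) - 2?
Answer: 2156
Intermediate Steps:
c(f, M) = -2 + M + f (c(f, M) = (M + f) - 2 = -2 + M + f)
l(N) = -4 + 4*N (l(N) = (4*(-2 + N + N))/2 = (4*(-2 + 2*N))/2 = (-8 + 8*N)/2 = -4 + 4*N)
98*(Q(5) + l(8)) = 98*(-6 + (-4 + 4*8)) = 98*(-6 + (-4 + 32)) = 98*(-6 + 28) = 98*22 = 2156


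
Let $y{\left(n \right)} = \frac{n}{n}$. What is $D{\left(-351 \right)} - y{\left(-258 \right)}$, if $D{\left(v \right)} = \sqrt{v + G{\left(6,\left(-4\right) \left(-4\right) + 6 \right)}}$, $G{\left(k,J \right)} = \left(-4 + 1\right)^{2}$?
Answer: $-1 + 3 i \sqrt{38} \approx -1.0 + 18.493 i$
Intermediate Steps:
$y{\left(n \right)} = 1$
$G{\left(k,J \right)} = 9$ ($G{\left(k,J \right)} = \left(-3\right)^{2} = 9$)
$D{\left(v \right)} = \sqrt{9 + v}$ ($D{\left(v \right)} = \sqrt{v + 9} = \sqrt{9 + v}$)
$D{\left(-351 \right)} - y{\left(-258 \right)} = \sqrt{9 - 351} - 1 = \sqrt{-342} - 1 = 3 i \sqrt{38} - 1 = -1 + 3 i \sqrt{38}$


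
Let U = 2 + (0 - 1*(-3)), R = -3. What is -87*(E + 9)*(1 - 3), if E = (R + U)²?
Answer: 2262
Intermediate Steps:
U = 5 (U = 2 + (0 + 3) = 2 + 3 = 5)
E = 4 (E = (-3 + 5)² = 2² = 4)
-87*(E + 9)*(1 - 3) = -87*(4 + 9)*(1 - 3) = -1131*(-2) = -87*(-26) = 2262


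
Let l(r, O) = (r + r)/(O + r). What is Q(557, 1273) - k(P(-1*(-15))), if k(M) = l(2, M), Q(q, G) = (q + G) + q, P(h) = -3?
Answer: 2391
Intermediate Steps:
l(r, O) = 2*r/(O + r) (l(r, O) = (2*r)/(O + r) = 2*r/(O + r))
Q(q, G) = G + 2*q (Q(q, G) = (G + q) + q = G + 2*q)
k(M) = 4/(2 + M) (k(M) = 2*2/(M + 2) = 2*2/(2 + M) = 4/(2 + M))
Q(557, 1273) - k(P(-1*(-15))) = (1273 + 2*557) - 4/(2 - 3) = (1273 + 1114) - 4/(-1) = 2387 - 4*(-1) = 2387 - 1*(-4) = 2387 + 4 = 2391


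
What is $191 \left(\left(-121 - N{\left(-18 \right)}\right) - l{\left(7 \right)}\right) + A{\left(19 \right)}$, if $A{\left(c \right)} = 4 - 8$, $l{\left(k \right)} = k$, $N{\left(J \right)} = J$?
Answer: $-21014$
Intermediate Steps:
$A{\left(c \right)} = -4$ ($A{\left(c \right)} = 4 - 8 = -4$)
$191 \left(\left(-121 - N{\left(-18 \right)}\right) - l{\left(7 \right)}\right) + A{\left(19 \right)} = 191 \left(\left(-121 - -18\right) - 7\right) - 4 = 191 \left(\left(-121 + 18\right) - 7\right) - 4 = 191 \left(-103 - 7\right) - 4 = 191 \left(-110\right) - 4 = -21010 - 4 = -21014$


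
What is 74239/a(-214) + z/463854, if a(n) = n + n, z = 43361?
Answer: -17208749299/99264756 ≈ -173.36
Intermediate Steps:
a(n) = 2*n
74239/a(-214) + z/463854 = 74239/((2*(-214))) + 43361/463854 = 74239/(-428) + 43361*(1/463854) = 74239*(-1/428) + 43361/463854 = -74239/428 + 43361/463854 = -17208749299/99264756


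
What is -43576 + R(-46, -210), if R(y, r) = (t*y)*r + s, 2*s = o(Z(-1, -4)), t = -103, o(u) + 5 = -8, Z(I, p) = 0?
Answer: -2077125/2 ≈ -1.0386e+6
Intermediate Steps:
o(u) = -13 (o(u) = -5 - 8 = -13)
s = -13/2 (s = (½)*(-13) = -13/2 ≈ -6.5000)
R(y, r) = -13/2 - 103*r*y (R(y, r) = (-103*y)*r - 13/2 = -103*r*y - 13/2 = -13/2 - 103*r*y)
-43576 + R(-46, -210) = -43576 + (-13/2 - 103*(-210)*(-46)) = -43576 + (-13/2 - 994980) = -43576 - 1989973/2 = -2077125/2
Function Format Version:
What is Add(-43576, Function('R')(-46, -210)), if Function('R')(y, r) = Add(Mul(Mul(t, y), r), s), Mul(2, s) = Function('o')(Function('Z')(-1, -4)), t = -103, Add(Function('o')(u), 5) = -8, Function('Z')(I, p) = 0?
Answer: Rational(-2077125, 2) ≈ -1.0386e+6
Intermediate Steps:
Function('o')(u) = -13 (Function('o')(u) = Add(-5, -8) = -13)
s = Rational(-13, 2) (s = Mul(Rational(1, 2), -13) = Rational(-13, 2) ≈ -6.5000)
Function('R')(y, r) = Add(Rational(-13, 2), Mul(-103, r, y)) (Function('R')(y, r) = Add(Mul(Mul(-103, y), r), Rational(-13, 2)) = Add(Mul(-103, r, y), Rational(-13, 2)) = Add(Rational(-13, 2), Mul(-103, r, y)))
Add(-43576, Function('R')(-46, -210)) = Add(-43576, Add(Rational(-13, 2), Mul(-103, -210, -46))) = Add(-43576, Add(Rational(-13, 2), -994980)) = Add(-43576, Rational(-1989973, 2)) = Rational(-2077125, 2)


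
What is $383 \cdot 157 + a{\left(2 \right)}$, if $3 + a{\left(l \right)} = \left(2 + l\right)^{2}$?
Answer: $60144$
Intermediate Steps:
$a{\left(l \right)} = -3 + \left(2 + l\right)^{2}$
$383 \cdot 157 + a{\left(2 \right)} = 383 \cdot 157 - \left(3 - \left(2 + 2\right)^{2}\right) = 60131 - \left(3 - 4^{2}\right) = 60131 + \left(-3 + 16\right) = 60131 + 13 = 60144$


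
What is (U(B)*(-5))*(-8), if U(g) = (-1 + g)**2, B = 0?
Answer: 40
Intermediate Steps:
(U(B)*(-5))*(-8) = ((-1 + 0)**2*(-5))*(-8) = ((-1)**2*(-5))*(-8) = (1*(-5))*(-8) = -5*(-8) = 40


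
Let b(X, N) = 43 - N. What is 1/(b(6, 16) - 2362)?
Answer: -1/2335 ≈ -0.00042827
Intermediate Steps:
1/(b(6, 16) - 2362) = 1/((43 - 1*16) - 2362) = 1/((43 - 16) - 2362) = 1/(27 - 2362) = 1/(-2335) = -1/2335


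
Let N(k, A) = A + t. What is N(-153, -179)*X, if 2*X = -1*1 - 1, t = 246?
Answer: -67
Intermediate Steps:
N(k, A) = 246 + A (N(k, A) = A + 246 = 246 + A)
X = -1 (X = (-1*1 - 1)/2 = (-1 - 1)/2 = (½)*(-2) = -1)
N(-153, -179)*X = (246 - 179)*(-1) = 67*(-1) = -67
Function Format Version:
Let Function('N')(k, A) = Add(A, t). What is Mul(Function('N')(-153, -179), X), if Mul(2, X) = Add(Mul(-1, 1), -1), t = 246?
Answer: -67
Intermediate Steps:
Function('N')(k, A) = Add(246, A) (Function('N')(k, A) = Add(A, 246) = Add(246, A))
X = -1 (X = Mul(Rational(1, 2), Add(Mul(-1, 1), -1)) = Mul(Rational(1, 2), Add(-1, -1)) = Mul(Rational(1, 2), -2) = -1)
Mul(Function('N')(-153, -179), X) = Mul(Add(246, -179), -1) = Mul(67, -1) = -67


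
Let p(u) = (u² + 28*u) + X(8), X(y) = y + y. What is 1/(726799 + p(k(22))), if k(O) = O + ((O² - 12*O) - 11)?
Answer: 1/786644 ≈ 1.2712e-6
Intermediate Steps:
X(y) = 2*y
k(O) = -11 + O² - 11*O (k(O) = O + (-11 + O² - 12*O) = -11 + O² - 11*O)
p(u) = 16 + u² + 28*u (p(u) = (u² + 28*u) + 2*8 = (u² + 28*u) + 16 = 16 + u² + 28*u)
1/(726799 + p(k(22))) = 1/(726799 + (16 + (-11 + 22² - 11*22)² + 28*(-11 + 22² - 11*22))) = 1/(726799 + (16 + (-11 + 484 - 242)² + 28*(-11 + 484 - 242))) = 1/(726799 + (16 + 231² + 28*231)) = 1/(726799 + (16 + 53361 + 6468)) = 1/(726799 + 59845) = 1/786644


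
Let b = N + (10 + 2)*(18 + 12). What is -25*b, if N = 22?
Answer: -9550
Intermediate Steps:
b = 382 (b = 22 + (10 + 2)*(18 + 12) = 22 + 12*30 = 22 + 360 = 382)
-25*b = -25*382 = -9550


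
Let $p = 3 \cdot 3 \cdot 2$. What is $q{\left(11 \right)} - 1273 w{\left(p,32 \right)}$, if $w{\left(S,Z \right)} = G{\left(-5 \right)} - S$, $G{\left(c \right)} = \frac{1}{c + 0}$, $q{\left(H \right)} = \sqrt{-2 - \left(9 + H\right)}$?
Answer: $\frac{115843}{5} + i \sqrt{22} \approx 23169.0 + 4.6904 i$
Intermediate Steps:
$q{\left(H \right)} = \sqrt{-11 - H}$
$G{\left(c \right)} = \frac{1}{c}$
$p = 18$ ($p = 9 \cdot 2 = 18$)
$w{\left(S,Z \right)} = - \frac{1}{5} - S$ ($w{\left(S,Z \right)} = \frac{1}{-5} - S = - \frac{1}{5} - S$)
$q{\left(11 \right)} - 1273 w{\left(p,32 \right)} = \sqrt{-11 - 11} - 1273 \left(- \frac{1}{5} - 18\right) = \sqrt{-22} - - \frac{115843}{5} = i \sqrt{22} + \frac{115843}{5} = \frac{115843}{5} + i \sqrt{22}$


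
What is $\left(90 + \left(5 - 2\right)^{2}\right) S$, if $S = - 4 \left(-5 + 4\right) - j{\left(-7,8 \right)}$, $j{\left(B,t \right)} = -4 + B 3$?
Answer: $2871$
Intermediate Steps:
$j{\left(B,t \right)} = -4 + 3 B$
$S = 29$ ($S = - 4 \left(-5 + 4\right) - \left(-4 + 3 \left(-7\right)\right) = \left(-4\right) \left(-1\right) - \left(-4 - 21\right) = 4 - -25 = 4 + 25 = 29$)
$\left(90 + \left(5 - 2\right)^{2}\right) S = \left(90 + \left(5 - 2\right)^{2}\right) 29 = \left(90 + 3^{2}\right) 29 = \left(90 + 9\right) 29 = 99 \cdot 29 = 2871$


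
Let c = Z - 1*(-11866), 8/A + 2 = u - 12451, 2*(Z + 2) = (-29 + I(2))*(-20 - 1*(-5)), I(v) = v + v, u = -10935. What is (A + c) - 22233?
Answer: -119062465/11694 ≈ -10182.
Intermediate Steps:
I(v) = 2*v
Z = 371/2 (Z = -2 + ((-29 + 2*2)*(-20 - 1*(-5)))/2 = -2 + ((-29 + 4)*(-20 + 5))/2 = -2 + (-25*(-15))/2 = -2 + (½)*375 = -2 + 375/2 = 371/2 ≈ 185.50)
A = -2/5847 (A = 8/(-2 + (-10935 - 12451)) = 8/(-2 - 23386) = 8/(-23388) = 8*(-1/23388) = -2/5847 ≈ -0.00034206)
c = 24103/2 (c = 371/2 - 1*(-11866) = 371/2 + 11866 = 24103/2 ≈ 12052.)
(A + c) - 22233 = (-2/5847 + 24103/2) - 22233 = 140930237/11694 - 22233 = -119062465/11694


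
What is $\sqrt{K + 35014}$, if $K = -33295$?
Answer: $3 \sqrt{191} \approx 41.461$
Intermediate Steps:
$\sqrt{K + 35014} = \sqrt{-33295 + 35014} = \sqrt{1719} = 3 \sqrt{191}$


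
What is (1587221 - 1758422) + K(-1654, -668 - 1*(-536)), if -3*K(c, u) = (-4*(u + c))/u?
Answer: -16947113/99 ≈ -1.7118e+5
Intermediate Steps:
K(c, u) = -(-4*c - 4*u)/(3*u) (K(c, u) = -(-4*(u + c))/(3*u) = -(-4*(c + u))/(3*u) = -(-4*c - 4*u)/(3*u))
(1587221 - 1758422) + K(-1654, -668 - 1*(-536)) = (1587221 - 1758422) + 4*(-1654 + (-668 - 1*(-536)))/(3*(-668 - 1*(-536))) = -171201 + 4*(-1654 + (-668 + 536))/(3*(-668 + 536)) = -171201 + (4/3)*(-1654 - 132)/(-132) = -171201 + (4/3)*(-1/132)*(-1786) = -171201 + 1786/99 = -16947113/99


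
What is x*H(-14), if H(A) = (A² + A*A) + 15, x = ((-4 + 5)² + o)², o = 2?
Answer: 3663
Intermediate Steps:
x = 9 (x = ((-4 + 5)² + 2)² = (1² + 2)² = (1 + 2)² = 3² = 9)
H(A) = 15 + 2*A² (H(A) = (A² + A²) + 15 = 2*A² + 15 = 15 + 2*A²)
x*H(-14) = 9*(15 + 2*(-14)²) = 9*(15 + 2*196) = 9*(15 + 392) = 9*407 = 3663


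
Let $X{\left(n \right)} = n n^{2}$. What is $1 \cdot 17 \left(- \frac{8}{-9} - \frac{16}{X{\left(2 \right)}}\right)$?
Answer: $- \frac{170}{9} \approx -18.889$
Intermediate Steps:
$X{\left(n \right)} = n^{3}$
$1 \cdot 17 \left(- \frac{8}{-9} - \frac{16}{X{\left(2 \right)}}\right) = 1 \cdot 17 \left(- \frac{8}{-9} - \frac{16}{2^{3}}\right) = 17 \left(\left(-8\right) \left(- \frac{1}{9}\right) - \frac{16}{8}\right) = 17 \left(\frac{8}{9} - 2\right) = 17 \left(- \frac{10}{9}\right) = - \frac{170}{9}$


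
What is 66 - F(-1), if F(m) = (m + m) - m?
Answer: 67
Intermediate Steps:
F(m) = m (F(m) = 2*m - m = m)
66 - F(-1) = 66 - 1*(-1) = 66 + 1 = 67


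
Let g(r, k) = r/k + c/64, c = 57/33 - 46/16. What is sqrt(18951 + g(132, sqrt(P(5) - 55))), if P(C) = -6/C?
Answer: sqrt(185408520081202 - 4595847168*I*sqrt(1405))/98912 ≈ 137.66 - 0.063953*I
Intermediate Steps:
c = -101/88 (c = 57*(1/33) - 46*1/16 = 19/11 - 23/8 = -101/88 ≈ -1.1477)
g(r, k) = -101/5632 + r/k (g(r, k) = r/k - 101/88/64 = r/k - 101/88*1/64 = r/k - 101/5632 = -101/5632 + r/k)
sqrt(18951 + g(132, sqrt(P(5) - 55))) = sqrt(18951 + (-101/5632 + 132/(sqrt(-6/5 - 55)))) = sqrt(18951 + (-101/5632 + 132/(sqrt(-281/5)))) = sqrt(18951 + (-101/5632 + 132/((I*sqrt(1405)/5)))) = sqrt(18951 + (-101/5632 + 132*(-I*sqrt(1405)/281))) = sqrt(18951 + (-101/5632 - 132*I*sqrt(1405)/281)) = sqrt(106731931/5632 - 132*I*sqrt(1405)/281)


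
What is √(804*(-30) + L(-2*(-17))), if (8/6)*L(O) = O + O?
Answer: I*√24069 ≈ 155.14*I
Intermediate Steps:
L(O) = 3*O/2 (L(O) = 3*(O + O)/4 = 3*(2*O)/4 = 3*O/2)
√(804*(-30) + L(-2*(-17))) = √(804*(-30) + 3*(-2*(-17))/2) = √(-24120 + (3/2)*34) = √(-24120 + 51) = √(-24069) = I*√24069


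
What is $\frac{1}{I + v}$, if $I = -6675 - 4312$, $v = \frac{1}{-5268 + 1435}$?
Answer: $- \frac{3833}{42113172} \approx -9.1017 \cdot 10^{-5}$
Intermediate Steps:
$v = - \frac{1}{3833}$ ($v = \frac{1}{-3833} = - \frac{1}{3833} \approx -0.00026089$)
$I = -10987$ ($I = -6675 - 4312 = -10987$)
$\frac{1}{I + v} = \frac{1}{-10987 - \frac{1}{3833}} = \frac{1}{- \frac{42113172}{3833}} = - \frac{3833}{42113172}$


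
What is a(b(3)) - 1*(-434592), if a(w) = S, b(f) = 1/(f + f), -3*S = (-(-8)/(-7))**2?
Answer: 63884960/147 ≈ 4.3459e+5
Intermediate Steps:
S = -64/147 (S = -(-(-8)/(-7))**2/3 = -(-(-8)*(-1)/7)**2/3 = -(-1*8/7)**2/3 = -(-8/7)**2/3 = -1/3*64/49 = -64/147 ≈ -0.43537)
b(f) = 1/(2*f)
a(w) = -64/147
a(b(3)) - 1*(-434592) = -64/147 - 1*(-434592) = -64/147 + 434592 = 63884960/147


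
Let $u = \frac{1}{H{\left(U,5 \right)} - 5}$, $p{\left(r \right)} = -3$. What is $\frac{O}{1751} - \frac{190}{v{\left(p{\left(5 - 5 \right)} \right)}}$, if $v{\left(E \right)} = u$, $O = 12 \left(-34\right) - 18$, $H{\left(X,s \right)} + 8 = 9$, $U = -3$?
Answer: $\frac{1330334}{1751} \approx 759.76$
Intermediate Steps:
$H{\left(X,s \right)} = 1$ ($H{\left(X,s \right)} = -8 + 9 = 1$)
$O = -426$ ($O = -408 - 18 = -426$)
$u = - \frac{1}{4}$ ($u = \frac{1}{1 - 5} = \frac{1}{-4} = - \frac{1}{4} \approx -0.25$)
$v{\left(E \right)} = - \frac{1}{4}$
$\frac{O}{1751} - \frac{190}{v{\left(p{\left(5 - 5 \right)} \right)}} = - \frac{426}{1751} - \frac{190}{- \frac{1}{4}} = \left(-426\right) \frac{1}{1751} - -760 = - \frac{426}{1751} + 760 = \frac{1330334}{1751}$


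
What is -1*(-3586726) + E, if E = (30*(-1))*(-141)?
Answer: 3590956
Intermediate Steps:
E = 4230 (E = -30*(-141) = 4230)
-1*(-3586726) + E = -1*(-3586726) + 4230 = 3586726 + 4230 = 3590956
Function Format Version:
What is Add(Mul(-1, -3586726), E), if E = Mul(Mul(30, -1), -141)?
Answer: 3590956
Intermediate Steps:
E = 4230 (E = Mul(-30, -141) = 4230)
Add(Mul(-1, -3586726), E) = Add(Mul(-1, -3586726), 4230) = Add(3586726, 4230) = 3590956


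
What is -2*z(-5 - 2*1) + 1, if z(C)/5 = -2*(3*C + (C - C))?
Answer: -419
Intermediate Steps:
z(C) = -30*C (z(C) = 5*(-2*(3*C + (C - C))) = 5*(-2*(3*C + 0)) = 5*(-6*C) = -30*C)
-2*z(-5 - 2*1) + 1 = -(-60)*(-5 - 2*1) + 1 = -(-60)*(-5 - 2) + 1 = -(-60)*(-7) + 1 = -2*210 + 1 = -420 + 1 = -419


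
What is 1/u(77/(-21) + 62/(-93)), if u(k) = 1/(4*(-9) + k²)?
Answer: -155/9 ≈ -17.222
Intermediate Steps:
u(k) = 1/(-36 + k²)
1/u(77/(-21) + 62/(-93)) = 1/(1/(-36 + (77/(-21) + 62/(-93))²)) = 1/(1/(-36 + (77*(-1/21) + 62*(-1/93))²)) = 1/(1/(-36 + (-11/3 - ⅔)²)) = 1/(1/(-36 + (-13/3)²)) = 1/(1/(-36 + 169/9)) = 1/(1/(-155/9)) = 1/(-9/155) = -155/9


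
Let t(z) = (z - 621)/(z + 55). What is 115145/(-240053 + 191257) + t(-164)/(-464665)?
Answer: -1166391622037/494288694812 ≈ -2.3597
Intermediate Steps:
t(z) = (-621 + z)/(55 + z)
115145/(-240053 + 191257) + t(-164)/(-464665) = 115145/(-240053 + 191257) + ((-621 - 164)/(55 - 164))/(-464665) = 115145/(-48796) + (-785/(-109))*(-1/464665) = 115145*(-1/48796) - 1/109*(-785)*(-1/464665) = -115145/48796 + (785/109)*(-1/464665) = -115145/48796 - 157/10129697 = -1166391622037/494288694812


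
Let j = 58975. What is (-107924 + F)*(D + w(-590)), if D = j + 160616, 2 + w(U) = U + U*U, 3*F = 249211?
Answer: -14094489513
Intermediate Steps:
F = 249211/3 (F = (⅓)*249211 = 249211/3 ≈ 83070.)
w(U) = -2 + U + U² (w(U) = -2 + (U + U*U) = -2 + (U + U²) = -2 + U + U²)
D = 219591 (D = 58975 + 160616 = 219591)
(-107924 + F)*(D + w(-590)) = (-107924 + 249211/3)*(219591 + (-2 - 590 + (-590)²)) = -74561*(219591 + (-2 - 590 + 348100))/3 = -74561*(219591 + 347508)/3 = -74561/3*567099 = -14094489513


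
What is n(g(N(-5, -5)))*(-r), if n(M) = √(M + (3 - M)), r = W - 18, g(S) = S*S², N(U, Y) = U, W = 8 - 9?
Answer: 19*√3 ≈ 32.909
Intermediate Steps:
W = -1
g(S) = S³
r = -19 (r = -1 - 18 = -19)
n(M) = √3
n(g(N(-5, -5)))*(-r) = √3*(-1*(-19)) = √3*19 = 19*√3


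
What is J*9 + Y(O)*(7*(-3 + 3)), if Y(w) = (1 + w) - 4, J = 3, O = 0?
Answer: 27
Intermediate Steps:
Y(w) = -3 + w
J*9 + Y(O)*(7*(-3 + 3)) = 3*9 + (-3 + 0)*(7*(-3 + 3)) = 27 - 21*0 = 27 - 3*0 = 27 + 0 = 27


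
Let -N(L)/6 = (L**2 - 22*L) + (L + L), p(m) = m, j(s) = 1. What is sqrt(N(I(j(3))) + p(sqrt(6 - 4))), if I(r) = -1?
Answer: sqrt(-126 + sqrt(2)) ≈ 11.162*I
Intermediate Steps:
N(L) = -6*L**2 + 120*L (N(L) = -6*((L**2 - 22*L) + (L + L)) = -6*((L**2 - 22*L) + 2*L) = -6*(L**2 - 20*L) = -6*L**2 + 120*L)
sqrt(N(I(j(3))) + p(sqrt(6 - 4))) = sqrt(6*(-1)*(20 - 1*(-1)) + sqrt(6 - 4)) = sqrt(6*(-1)*(20 + 1) + sqrt(2)) = sqrt(6*(-1)*21 + sqrt(2)) = sqrt(-126 + sqrt(2))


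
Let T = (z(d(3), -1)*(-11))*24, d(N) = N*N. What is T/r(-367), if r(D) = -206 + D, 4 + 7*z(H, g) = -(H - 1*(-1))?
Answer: -176/191 ≈ -0.92147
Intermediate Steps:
d(N) = N²
z(H, g) = -5/7 - H/7 (z(H, g) = -4/7 + (-(H - 1*(-1)))/7 = -4/7 + (-(H + 1))/7 = -4/7 + (-(1 + H))/7 = -4/7 + (-1 - H)/7 = -4/7 + (-⅐ - H/7) = -5/7 - H/7)
T = 528 (T = ((-5/7 - ⅐*3²)*(-11))*24 = ((-5/7 - ⅐*9)*(-11))*24 = ((-5/7 - 9/7)*(-11))*24 = -2*(-11)*24 = 22*24 = 528)
T/r(-367) = 528/(-206 - 367) = 528/(-573) = 528*(-1/573) = -176/191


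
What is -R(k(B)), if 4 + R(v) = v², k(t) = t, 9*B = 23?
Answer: -205/81 ≈ -2.5309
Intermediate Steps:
B = 23/9 (B = (⅑)*23 = 23/9 ≈ 2.5556)
R(v) = -4 + v²
-R(k(B)) = -(-4 + (23/9)²) = -(-4 + 529/81) = -1*205/81 = -205/81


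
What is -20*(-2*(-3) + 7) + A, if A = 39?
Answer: -221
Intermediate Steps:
-20*(-2*(-3) + 7) + A = -20*(-2*(-3) + 7) + 39 = -20*(6 + 7) + 39 = -20*13 + 39 = -260 + 39 = -221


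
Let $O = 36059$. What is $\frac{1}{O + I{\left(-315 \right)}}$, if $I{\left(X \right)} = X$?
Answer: $\frac{1}{35744} \approx 2.7977 \cdot 10^{-5}$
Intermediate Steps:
$\frac{1}{O + I{\left(-315 \right)}} = \frac{1}{36059 - 315} = \frac{1}{35744}$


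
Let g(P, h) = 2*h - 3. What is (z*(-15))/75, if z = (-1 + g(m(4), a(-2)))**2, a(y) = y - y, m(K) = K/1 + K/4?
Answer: -16/5 ≈ -3.2000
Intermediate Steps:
m(K) = 5*K/4 (m(K) = K*1 + K*(1/4) = K + K/4 = 5*K/4)
a(y) = 0
g(P, h) = -3 + 2*h
z = 16 (z = (-1 + (-3 + 2*0))**2 = (-1 + (-3 + 0))**2 = (-1 - 3)**2 = (-4)**2 = 16)
(z*(-15))/75 = (16*(-15))/75 = -240*1/75 = -16/5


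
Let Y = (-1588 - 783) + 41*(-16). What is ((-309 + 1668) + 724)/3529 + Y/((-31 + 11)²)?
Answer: -9849083/1411600 ≈ -6.9772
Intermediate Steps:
Y = -3027 (Y = -2371 - 656 = -3027)
((-309 + 1668) + 724)/3529 + Y/((-31 + 11)²) = ((-309 + 1668) + 724)/3529 - 3027/(-31 + 11)² = (1359 + 724)*(1/3529) - 3027/((-20)²) = 2083*(1/3529) - 3027/400 = 2083/3529 - 3027*1/400 = 2083/3529 - 3027/400 = -9849083/1411600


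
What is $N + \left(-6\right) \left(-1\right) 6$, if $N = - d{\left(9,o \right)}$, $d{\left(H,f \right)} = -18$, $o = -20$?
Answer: $54$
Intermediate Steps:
$N = 18$ ($N = \left(-1\right) \left(-18\right) = 18$)
$N + \left(-6\right) \left(-1\right) 6 = 18 + \left(-6\right) \left(-1\right) 6 = 18 + 6 \cdot 6 = 18 + 36 = 54$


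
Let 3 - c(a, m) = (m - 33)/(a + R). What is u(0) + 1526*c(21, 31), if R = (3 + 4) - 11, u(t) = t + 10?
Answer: 81048/17 ≈ 4767.5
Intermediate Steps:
u(t) = 10 + t
R = -4 (R = 7 - 11 = -4)
c(a, m) = 3 - (-33 + m)/(-4 + a) (c(a, m) = 3 - (m - 33)/(a - 4) = 3 - (-33 + m)/(-4 + a))
u(0) + 1526*c(21, 31) = (10 + 0) + 1526*((21 - 1*31 + 3*21)/(-4 + 21)) = 10 + 1526*((21 - 31 + 63)/17) = 10 + 1526*((1/17)*53) = 10 + 1526*(53/17) = 10 + 80878/17 = 81048/17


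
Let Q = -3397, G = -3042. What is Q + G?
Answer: -6439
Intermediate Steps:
Q + G = -3397 - 3042 = -6439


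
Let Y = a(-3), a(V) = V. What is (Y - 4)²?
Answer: 49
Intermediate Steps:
Y = -3
(Y - 4)² = (-3 - 4)² = (-7)² = 49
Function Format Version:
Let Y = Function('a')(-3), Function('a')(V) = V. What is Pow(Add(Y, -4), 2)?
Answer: 49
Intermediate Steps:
Y = -3
Pow(Add(Y, -4), 2) = Pow(Add(-3, -4), 2) = Pow(-7, 2) = 49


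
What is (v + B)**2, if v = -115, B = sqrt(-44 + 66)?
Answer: (115 - sqrt(22))**2 ≈ 12168.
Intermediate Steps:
B = sqrt(22) ≈ 4.6904
(v + B)**2 = (-115 + sqrt(22))**2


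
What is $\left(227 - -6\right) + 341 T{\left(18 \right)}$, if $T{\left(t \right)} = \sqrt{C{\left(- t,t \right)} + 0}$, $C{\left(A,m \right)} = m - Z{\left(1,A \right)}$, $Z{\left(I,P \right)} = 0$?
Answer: $233 + 1023 \sqrt{2} \approx 1679.7$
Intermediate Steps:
$C{\left(A,m \right)} = m$ ($C{\left(A,m \right)} = m - 0 = m + 0 = m$)
$T{\left(t \right)} = \sqrt{t}$ ($T{\left(t \right)} = \sqrt{t + 0} = \sqrt{t}$)
$\left(227 - -6\right) + 341 T{\left(18 \right)} = \left(227 - -6\right) + 341 \sqrt{18} = \left(227 + 6\right) + 341 \cdot 3 \sqrt{2} = 233 + 1023 \sqrt{2}$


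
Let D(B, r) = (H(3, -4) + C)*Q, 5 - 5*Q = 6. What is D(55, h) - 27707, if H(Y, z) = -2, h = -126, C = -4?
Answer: -138529/5 ≈ -27706.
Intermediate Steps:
Q = -1/5 (Q = 1 - 1/5*6 = 1 - 6/5 = -1/5 ≈ -0.20000)
D(B, r) = 6/5 (D(B, r) = (-2 - 4)*(-1/5) = -6*(-1/5) = 6/5)
D(55, h) - 27707 = 6/5 - 27707 = -138529/5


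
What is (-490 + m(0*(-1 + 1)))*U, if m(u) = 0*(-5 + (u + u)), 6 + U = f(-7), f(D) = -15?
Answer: 10290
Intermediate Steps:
U = -21 (U = -6 - 15 = -21)
m(u) = 0 (m(u) = 0*(-5 + 2*u) = 0)
(-490 + m(0*(-1 + 1)))*U = (-490 + 0)*(-21) = -490*(-21) = 10290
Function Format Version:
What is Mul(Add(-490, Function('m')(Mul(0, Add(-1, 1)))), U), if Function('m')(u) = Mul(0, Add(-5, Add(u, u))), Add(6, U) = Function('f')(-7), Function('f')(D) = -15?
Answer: 10290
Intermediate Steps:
U = -21 (U = Add(-6, -15) = -21)
Function('m')(u) = 0 (Function('m')(u) = Mul(0, Add(-5, Mul(2, u))) = 0)
Mul(Add(-490, Function('m')(Mul(0, Add(-1, 1)))), U) = Mul(Add(-490, 0), -21) = Mul(-490, -21) = 10290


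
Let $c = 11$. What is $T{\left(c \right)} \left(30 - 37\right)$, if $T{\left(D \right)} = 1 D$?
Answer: $-77$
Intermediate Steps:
$T{\left(D \right)} = D$
$T{\left(c \right)} \left(30 - 37\right) = 11 \left(30 - 37\right) = 11 \left(-7\right) = -77$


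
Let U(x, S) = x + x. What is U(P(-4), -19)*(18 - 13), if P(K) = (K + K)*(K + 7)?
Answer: -240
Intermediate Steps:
P(K) = 2*K*(7 + K) (P(K) = (2*K)*(7 + K) = 2*K*(7 + K))
U(x, S) = 2*x
U(P(-4), -19)*(18 - 13) = (2*(2*(-4)*(7 - 4)))*(18 - 13) = (2*(2*(-4)*3))*5 = (2*(-24))*5 = -48*5 = -240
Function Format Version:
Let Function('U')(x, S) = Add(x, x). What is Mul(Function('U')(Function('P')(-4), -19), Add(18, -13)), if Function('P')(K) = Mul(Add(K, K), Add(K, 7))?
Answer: -240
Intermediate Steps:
Function('P')(K) = Mul(2, K, Add(7, K)) (Function('P')(K) = Mul(Mul(2, K), Add(7, K)) = Mul(2, K, Add(7, K)))
Function('U')(x, S) = Mul(2, x)
Mul(Function('U')(Function('P')(-4), -19), Add(18, -13)) = Mul(Mul(2, Mul(2, -4, Add(7, -4))), Add(18, -13)) = Mul(Mul(2, Mul(2, -4, 3)), 5) = Mul(Mul(2, -24), 5) = Mul(-48, 5) = -240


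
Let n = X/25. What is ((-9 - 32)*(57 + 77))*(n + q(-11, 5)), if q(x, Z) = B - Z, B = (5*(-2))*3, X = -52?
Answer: 5092938/25 ≈ 2.0372e+5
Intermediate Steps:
n = -52/25 ≈ -2.0800
B = -30 (B = -10*3 = -30)
q(x, Z) = -30 - Z
((-9 - 32)*(57 + 77))*(n + q(-11, 5)) = ((-9 - 32)*(57 + 77))*(-52/25 + (-30 - 1*5)) = (-41*134)*(-52/25 + (-30 - 5)) = -5494*(-52/25 - 35) = -5494*(-927/25) = 5092938/25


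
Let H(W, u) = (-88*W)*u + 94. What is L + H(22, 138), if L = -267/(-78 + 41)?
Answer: -9881471/37 ≈ -2.6707e+5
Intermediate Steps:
H(W, u) = 94 - 88*W*u (H(W, u) = -88*W*u + 94 = 94 - 88*W*u)
L = 267/37 (L = -267/(-37) = -1/37*(-267) = 267/37 ≈ 7.2162)
L + H(22, 138) = 267/37 + (94 - 88*22*138) = 267/37 + (94 - 267168) = 267/37 - 267074 = -9881471/37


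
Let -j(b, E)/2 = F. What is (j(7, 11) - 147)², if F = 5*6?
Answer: 42849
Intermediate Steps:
F = 30
j(b, E) = -60 (j(b, E) = -2*30 = -60)
(j(7, 11) - 147)² = (-60 - 147)² = (-207)² = 42849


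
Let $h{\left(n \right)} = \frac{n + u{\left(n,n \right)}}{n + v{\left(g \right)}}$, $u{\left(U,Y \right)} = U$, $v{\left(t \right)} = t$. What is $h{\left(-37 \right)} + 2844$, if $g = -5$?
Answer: $\frac{59761}{21} \approx 2845.8$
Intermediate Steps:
$h{\left(n \right)} = \frac{2 n}{-5 + n}$ ($h{\left(n \right)} = \frac{n + n}{n - 5} = \frac{2 n}{-5 + n}$)
$h{\left(-37 \right)} + 2844 = 2 \left(-37\right) \frac{1}{-5 - 37} + 2844 = 2 \left(-37\right) \frac{1}{-42} + 2844 = 2 \left(-37\right) \left(- \frac{1}{42}\right) + 2844 = \frac{37}{21} + 2844 = \frac{59761}{21}$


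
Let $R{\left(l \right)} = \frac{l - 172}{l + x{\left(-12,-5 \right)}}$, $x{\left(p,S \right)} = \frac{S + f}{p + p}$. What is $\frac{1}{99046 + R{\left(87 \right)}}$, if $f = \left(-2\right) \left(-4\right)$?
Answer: $\frac{139}{13767258} \approx 1.0096 \cdot 10^{-5}$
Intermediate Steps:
$f = 8$
$x{\left(p,S \right)} = \frac{8 + S}{2 p}$ ($x{\left(p,S \right)} = \frac{S + 8}{p + p} = \frac{8 + S}{2 p}$)
$R{\left(l \right)} = \frac{-172 + l}{- \frac{1}{8} + l}$ ($R{\left(l \right)} = \frac{l - 172}{l + \frac{8 - 5}{2 \left(-12\right)}} = \frac{-172 + l}{l + \frac{1}{2} \left(- \frac{1}{12}\right) 3} = \frac{-172 + l}{l - \frac{1}{8}} = \frac{-172 + l}{- \frac{1}{8} + l}$)
$\frac{1}{99046 + R{\left(87 \right)}} = \frac{1}{99046 + \frac{8 \left(-172 + 87\right)}{-1 + 8 \cdot 87}} = \frac{1}{99046 + 8 \frac{1}{-1 + 696} \left(-85\right)} = \frac{1}{99046 + 8 \cdot \frac{1}{695} \left(-85\right)} = \frac{1}{99046 - \frac{136}{139}} = \frac{1}{\frac{13767258}{139}} = \frac{139}{13767258}$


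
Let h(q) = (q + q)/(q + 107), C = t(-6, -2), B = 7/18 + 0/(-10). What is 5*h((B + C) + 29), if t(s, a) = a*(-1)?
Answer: 5650/2491 ≈ 2.2682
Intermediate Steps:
B = 7/18 (B = 7*(1/18) + 0*(-1/10) = 7/18 + 0 = 7/18 ≈ 0.38889)
t(s, a) = -a
C = 2 (C = -1*(-2) = 2)
h(q) = 2*q/(107 + q) (h(q) = (2*q)/(107 + q) = 2*q/(107 + q))
5*h((B + C) + 29) = 5*(2*((7/18 + 2) + 29)/(107 + ((7/18 + 2) + 29))) = 5*(2*(43/18 + 29)/(107 + (43/18 + 29))) = 5*(2*(565/18)/(107 + 565/18)) = 5*(2*(565/18)/(2491/18)) = 5*(2*(565/18)*(18/2491)) = 5*(1130/2491) = 5650/2491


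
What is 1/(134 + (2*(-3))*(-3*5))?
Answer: 1/224 ≈ 0.0044643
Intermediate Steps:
1/(134 + (2*(-3))*(-3*5)) = 1/(134 - 6*(-15)) = 1/(134 + 90) = 1/224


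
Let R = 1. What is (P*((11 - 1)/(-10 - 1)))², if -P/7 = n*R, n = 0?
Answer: 0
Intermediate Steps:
P = 0 (P = -0 = -7*0 = 0)
(P*((11 - 1)/(-10 - 1)))² = (0*((11 - 1)/(-10 - 1)))² = (0*(10/(-11)))² = (0*(10*(-1/11)))² = (0*(-10/11))² = 0² = 0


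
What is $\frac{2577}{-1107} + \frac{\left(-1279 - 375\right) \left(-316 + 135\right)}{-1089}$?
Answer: $- \frac{4126091}{14883} \approx -277.24$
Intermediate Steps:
$\frac{2577}{-1107} + \frac{\left(-1279 - 375\right) \left(-316 + 135\right)}{-1089} = 2577 \left(- \frac{1}{1107}\right) + \left(-1654\right) \left(-181\right) \left(- \frac{1}{1089}\right) = - \frac{859}{369} + 299374 \left(- \frac{1}{1089}\right) = - \frac{859}{369} - \frac{299374}{1089} = - \frac{4126091}{14883}$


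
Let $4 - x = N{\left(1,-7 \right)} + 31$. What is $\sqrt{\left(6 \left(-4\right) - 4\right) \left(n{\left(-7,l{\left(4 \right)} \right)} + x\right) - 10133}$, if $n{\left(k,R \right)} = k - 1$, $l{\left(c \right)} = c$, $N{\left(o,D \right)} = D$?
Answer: $i \sqrt{9349} \approx 96.69 i$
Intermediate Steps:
$n{\left(k,R \right)} = -1 + k$ ($n{\left(k,R \right)} = k - 1 = -1 + k$)
$x = -20$ ($x = 4 - \left(-7 + 31\right) = 4 - 24 = -20$)
$\sqrt{\left(6 \left(-4\right) - 4\right) \left(n{\left(-7,l{\left(4 \right)} \right)} + x\right) - 10133} = \sqrt{\left(6 \left(-4\right) - 4\right) \left(\left(-1 - 7\right) - 20\right) - 10133} = \sqrt{\left(-24 - 4\right) \left(-8 - 20\right) - 10133} = \sqrt{\left(-28\right) \left(-28\right) - 10133} = \sqrt{784 - 10133} = \sqrt{-9349} = i \sqrt{9349}$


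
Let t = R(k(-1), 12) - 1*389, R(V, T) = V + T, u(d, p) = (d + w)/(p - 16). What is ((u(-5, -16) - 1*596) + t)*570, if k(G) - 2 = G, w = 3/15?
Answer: -1107909/2 ≈ -5.5395e+5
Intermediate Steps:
w = 1/5 (w = 3*(1/15) = 1/5 ≈ 0.20000)
u(d, p) = (1/5 + d)/(-16 + p) (u(d, p) = (d + 1/5)/(p - 16) = (1/5 + d)/(-16 + p))
k(G) = 2 + G
R(V, T) = T + V
t = -376 (t = (12 + (2 - 1)) - 1*389 = (12 + 1) - 389 = 13 - 389 = -376)
((u(-5, -16) - 1*596) + t)*570 = (((1/5 - 5)/(-16 - 16) - 1*596) - 376)*570 = ((-24/5/(-32) - 596) - 376)*570 = ((-1/32*(-24/5) - 596) - 376)*570 = ((3/20 - 596) - 376)*570 = (-11917/20 - 376)*570 = -19437/20*570 = -1107909/2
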